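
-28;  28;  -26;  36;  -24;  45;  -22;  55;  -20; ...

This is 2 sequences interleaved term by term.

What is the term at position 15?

The terms cycle through 2 interleaved subsequences.
Subsequence A is -28, -26, -24, -22, -20, which is arithmetic with common difference +2.
Subsequence B is 28, 36, 45, 55, which is triangular numbers starting at T_7.
Position 15 falls in subsequence A as its term 8, giving -14.

-14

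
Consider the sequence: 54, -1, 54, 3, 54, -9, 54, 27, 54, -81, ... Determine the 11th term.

54

Odd-indexed and even-indexed terms follow separate rules.
Track A: 54, 54, 54, 54, 54 (constant 54).
Track B: -1, 3, -9, 27, -81 (a geometric progression (common ratio -3)).
Position 11 falls in track A as its term 6, giving 54.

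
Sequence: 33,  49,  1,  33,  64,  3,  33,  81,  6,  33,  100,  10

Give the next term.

Split by position mod 3 into 3 tracks.
Subsequence A is 33, 33, 33, 33, which is always 33.
Subsequence B is 49, 64, 81, 100, which is consecutive squares n² from n = 7.
Subsequence C is 1, 3, 6, 10, which is triangular numbers starting at T_1.
The 13th slot belongs to subsequence A; its 5th term is 33.

33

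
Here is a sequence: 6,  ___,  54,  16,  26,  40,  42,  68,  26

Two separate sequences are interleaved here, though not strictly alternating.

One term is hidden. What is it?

Positions follow the repeating pattern AAB; grouping by letter gives 2 tracks.
Subsequence A: 6, ?, 16, 26, 42, 68. Fibonacci-style (each term is the sum of the two before it).
Subsequence B: 54, 40, 26. Linear: a_n = 68 − 14·n.
So the missing entry in subsequence A is 10.

10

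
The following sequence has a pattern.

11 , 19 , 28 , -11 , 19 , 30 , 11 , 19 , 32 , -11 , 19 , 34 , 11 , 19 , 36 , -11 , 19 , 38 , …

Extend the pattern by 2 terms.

11, 19

Split by position mod 3: positions 1, 4, 7, … form one track, and each other residue class forms its own.
Subsequence A: 11, -11, 11, -11, 11, -11 — the oscillation 11·(−1)^(n+1).
Subsequence B: 19, 19, 19, 19, 19, 19 — the constant sequence 19.
Subsequence C: 28, 30, 32, 34, 36, 38 — arithmetic, step +2.
Term 19 comes from subsequence A (its 7th entry): 11.
The 20th slot belongs to subsequence B; its 7th term is 19.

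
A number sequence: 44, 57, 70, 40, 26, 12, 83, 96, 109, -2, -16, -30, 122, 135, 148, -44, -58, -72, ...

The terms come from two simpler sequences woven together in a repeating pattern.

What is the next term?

Positions follow the repeating pattern AAABBB; grouping by letter gives 2 tracks.
Track A: 44, 57, 70, 83, 96, 109, 122, 135, 148 — linear: a_n = 31 + 13·n.
Track B: 40, 26, 12, -2, -16, -30, -44, -58, -72 — subtracting 14 each time.
The 19th slot belongs to track A; its 10th term is 161.

161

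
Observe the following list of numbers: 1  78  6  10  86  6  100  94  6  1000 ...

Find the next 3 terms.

Taking every 3rd term gives 3 separate tracks.
Stream A: 1, 10, 100, 1000 — powers 10^0, 10^1, 10^2, ….
Stream B: 78, 86, 94 — adding 8 each time.
Stream C: 6, 6, 6 — the constant sequence 6.
Term 11 comes from stream B (its 4th entry): 102.
Term 12 comes from stream C (its 4th entry): 6.
Term 13 comes from stream A (its 5th entry): 10000.

102, 6, 10000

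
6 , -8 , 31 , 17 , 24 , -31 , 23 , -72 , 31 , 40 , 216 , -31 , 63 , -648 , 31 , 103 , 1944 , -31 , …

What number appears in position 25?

Split by position mod 3: positions 1, 4, 7, … form one track, and each other residue class forms its own.
Track A: 6, 17, 23, 40, 63, 103 — each term equals the sum of the previous two.
Track B: -8, 24, -72, 216, -648, 1944 — geometric, ×-3 each step.
Track C: 31, -31, 31, -31, 31, -31 — the oscillation 31·(−1)^(n+1).
Position 25 → track A, term 9 = 435.

435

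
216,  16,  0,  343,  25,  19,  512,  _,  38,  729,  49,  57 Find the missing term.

Split by position mod 3: positions 1, 4, 7, … form one track, and each other residue class forms its own.
Subsequence A: 216, 343, 512, 729 — consecutive cubes n³ from n = 6.
Subsequence B: 16, 25, ?, 49 — consecutive squares n² from n = 4.
Subsequence C: 0, 19, 38, 57 — arithmetic with common difference +19.
Subsequence B's pattern makes the blank 36.

36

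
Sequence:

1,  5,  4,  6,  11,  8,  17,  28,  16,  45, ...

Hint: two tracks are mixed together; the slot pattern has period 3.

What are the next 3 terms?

73, 32, 118

Positions follow the repeating pattern AAB; grouping by letter gives 2 tracks.
Track A: 1, 5, 6, 11, 17, 28, 45 — Fibonacci-style (each term is the sum of the two before it).
Track B: 4, 8, 16 — successive powers of 2.
Position 11 falls in track A as its term 8, giving 73.
Position 12 → track B, term 4 = 32.
Position 13 → track A, term 9 = 118.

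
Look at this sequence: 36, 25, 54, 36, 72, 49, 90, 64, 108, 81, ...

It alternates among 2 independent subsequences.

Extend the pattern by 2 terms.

126, 100

The terms cycle through 2 interleaved subsequences.
Subsequence A: 36, 54, 72, 90, 108. Arithmetic, step +18.
Subsequence B: 25, 36, 49, 64, 81. Perfect squares starting at 5².
Position 11 → subsequence A, term 6 = 126.
Term 12 comes from subsequence B (its 6th entry): 100.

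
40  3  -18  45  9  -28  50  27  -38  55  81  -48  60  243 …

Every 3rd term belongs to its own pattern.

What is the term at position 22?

Taking every 3rd term gives 3 separate tracks.
Track A: 40, 45, 50, 55, 60 — arithmetic, step +5.
Track B: 3, 9, 27, 81, 243 — geometric, ×3 each step.
Track C: -18, -28, -38, -48 — linear: a_n = -8 − 10·n.
Position 22 falls in track A as its term 8, giving 75.

75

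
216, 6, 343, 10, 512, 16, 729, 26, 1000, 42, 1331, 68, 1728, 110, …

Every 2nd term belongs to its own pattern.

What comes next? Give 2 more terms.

Positions 1, 3, 5, … form one subsequence and positions 2, 4, 6, … form another.
Stream A = 216, 343, 512, 729, 1000, 1331, 1728: the cubes 6³, 7³, 8³, ….
Stream B = 6, 10, 16, 26, 42, 68, 110: each term equals the sum of the previous two.
Term 15 comes from stream A (its 8th entry): 2197.
Position 16 falls in stream B as its term 8, giving 178.

2197, 178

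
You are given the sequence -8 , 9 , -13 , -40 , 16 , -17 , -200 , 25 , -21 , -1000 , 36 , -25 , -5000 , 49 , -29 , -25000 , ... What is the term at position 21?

-37

The terms cycle through 3 interleaved subsequences.
Track A is -8, -40, -200, -1000, -5000, -25000, which is geometric, ×5 each step.
Track B is 9, 16, 25, 36, 49, which is consecutive squares n² from n = 3.
Track C is -13, -17, -21, -25, -29, which is arithmetic with common difference −4.
Position 21 → track C, term 7 = -37.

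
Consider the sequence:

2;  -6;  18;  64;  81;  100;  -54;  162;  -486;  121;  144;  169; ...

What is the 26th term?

-3188646

Reading positions in blocks of 6 reveals the pattern AAABBB — 2 tracks woven together.
Stream A: 2, -6, 18, -54, 162, -486. Geometric with ratio -3.
Stream B: 64, 81, 100, 121, 144, 169. Perfect squares starting at 8².
The 26th slot belongs to stream A; its 14th term is -3188646.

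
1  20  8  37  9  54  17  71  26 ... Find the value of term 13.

69

Split by position mod 2 into 2 tracks.
Track A: 1, 8, 9, 17, 26. A Fibonacci-like recurrence a_n = a_{n-1} + a_{n-2}.
Track B: 20, 37, 54, 71. Linear: a_n = 3 + 17·n.
Position 13 → track A, term 7 = 69.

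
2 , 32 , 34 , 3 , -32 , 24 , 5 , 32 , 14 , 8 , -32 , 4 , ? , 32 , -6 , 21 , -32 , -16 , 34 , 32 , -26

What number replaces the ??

Taking every 3rd term gives 3 separate tracks.
Subsequence A: 2, 3, 5, 8, ?, 21, 34. Each term equals the sum of the previous two.
Subsequence B: 32, -32, 32, -32, 32, -32, 32. Oscillating between 32 and -32.
Subsequence C: 34, 24, 14, 4, -6, -16, -26. Arithmetic, step −10.
So the missing entry in subsequence A is 13.

13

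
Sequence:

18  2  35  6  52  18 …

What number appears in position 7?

69

The terms cycle through 2 interleaved subsequences.
Track A: 18, 35, 52. Arithmetic, step +17.
Track B: 2, 6, 18. Multiplying by 3 each time.
The 7th slot belongs to track A; its 4th term is 69.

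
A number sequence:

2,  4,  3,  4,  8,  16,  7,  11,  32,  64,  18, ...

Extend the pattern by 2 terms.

29, 128

Reading positions in blocks of 4 reveals the pattern AABB — 2 tracks woven together.
Subsequence A: 2, 4, 8, 16, 32, 64 — powers of 2.
Subsequence B: 3, 4, 7, 11, 18 — Fibonacci-style (each term is the sum of the two before it).
Position 12 falls in subsequence B as its term 6, giving 29.
Position 13 → subsequence A, term 7 = 128.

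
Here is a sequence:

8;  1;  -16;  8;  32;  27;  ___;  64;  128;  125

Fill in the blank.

Split by position mod 2 into 2 tracks.
Stream A: 8, -16, 32, ?, 128 (geometric, ×-2 each step).
Stream B: 1, 8, 27, 64, 125 (perfect cubes starting at 1³).
The gap is stream A's term 4; the rule gives -64.

-64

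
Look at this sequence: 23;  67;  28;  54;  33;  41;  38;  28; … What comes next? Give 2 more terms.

43, 15

The terms cycle through 2 interleaved subsequences.
Track A = 23, 28, 33, 38: linear: a_n = 18 + 5·n.
Track B = 67, 54, 41, 28: arithmetic, step −13.
Term 9 comes from track A (its 5th entry): 43.
Term 10 comes from track B (its 5th entry): 15.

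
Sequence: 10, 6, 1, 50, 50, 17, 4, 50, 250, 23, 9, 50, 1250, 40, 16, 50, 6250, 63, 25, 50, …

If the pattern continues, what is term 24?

Read the sequence 4 terms at a time; column i is its own pattern.
Track A = 10, 50, 250, 1250, 6250: a geometric progression (common ratio 5).
Track B = 6, 17, 23, 40, 63: Fibonacci-style (each term is the sum of the two before it).
Track C = 1, 4, 9, 16, 25: the squares 1², 2², 3², ….
Track D = 50, 50, 50, 50, 50: always 50.
Term 24 comes from track D (its 6th entry): 50.

50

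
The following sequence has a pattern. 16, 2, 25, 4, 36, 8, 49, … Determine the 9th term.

Split by position mod 2 into 2 tracks.
Stream A = 16, 25, 36, 49: perfect squares starting at 4².
Stream B = 2, 4, 8: powers of 2.
Position 9 falls in stream A as its term 5, giving 64.

64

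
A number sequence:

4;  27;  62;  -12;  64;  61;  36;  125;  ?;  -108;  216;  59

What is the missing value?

60

The terms cycle through 3 interleaved subsequences.
Subsequence A: 4, -12, 36, -108. Multiplying by -3 each time.
Subsequence B: 27, 64, 125, 216. Consecutive cubes n³ from n = 3.
Subsequence C: 62, 61, ?, 59. Arithmetic with common difference −1.
Filling subsequence C at index 3 by its rule yields 60.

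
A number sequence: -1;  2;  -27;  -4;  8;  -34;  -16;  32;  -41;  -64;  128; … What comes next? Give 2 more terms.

-48, -256

Positions follow the repeating pattern AAB; grouping by letter gives 2 tracks.
Stream A: -1, 2, -4, 8, -16, 32, -64, 128 (geometric with ratio -2).
Stream B: -27, -34, -41 (linear: a_n = -20 − 7·n).
Position 12 falls in stream B as its term 4, giving -48.
The 13th slot belongs to stream A; its 9th term is -256.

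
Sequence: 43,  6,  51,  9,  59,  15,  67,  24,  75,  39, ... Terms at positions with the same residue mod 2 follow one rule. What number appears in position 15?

99

The terms cycle through 2 interleaved subsequences.
Subsequence A: 43, 51, 59, 67, 75. Arithmetic, step +8.
Subsequence B: 6, 9, 15, 24, 39. Each term equals the sum of the previous two.
Position 15 falls in subsequence A as its term 8, giving 99.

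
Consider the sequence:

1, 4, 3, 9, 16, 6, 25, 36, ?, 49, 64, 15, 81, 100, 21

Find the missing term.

10

Positions follow the repeating pattern AAB; grouping by letter gives 2 tracks.
Track A: 1, 4, 9, 16, 25, 36, 49, 64, 81, 100 — consecutive squares n² from n = 1.
Track B: 3, 6, ?, 15, 21 — triangular numbers starting at T_2.
So the missing entry in track B is 10.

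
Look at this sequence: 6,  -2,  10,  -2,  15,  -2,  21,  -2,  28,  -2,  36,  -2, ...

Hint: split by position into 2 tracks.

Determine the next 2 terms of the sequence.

45, -2

Split by position mod 2 into 2 tracks.
Track A: 6, 10, 15, 21, 28, 36. The triangular numbers T_3, T_4, ….
Track B: -2, -2, -2, -2, -2, -2. The constant sequence -2.
Position 13 → track A, term 7 = 45.
Position 14 → track B, term 7 = -2.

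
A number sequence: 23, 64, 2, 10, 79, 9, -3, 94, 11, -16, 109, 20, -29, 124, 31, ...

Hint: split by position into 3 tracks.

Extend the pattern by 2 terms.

-42, 139

Split by position mod 3 into 3 tracks.
Stream A: 23, 10, -3, -16, -29 — arithmetic with common difference −13.
Stream B: 64, 79, 94, 109, 124 — adding 15 each time.
Stream C: 2, 9, 11, 20, 31 — each term equals the sum of the previous two.
The 16th slot belongs to stream A; its 6th term is -42.
Term 17 comes from stream B (its 6th entry): 139.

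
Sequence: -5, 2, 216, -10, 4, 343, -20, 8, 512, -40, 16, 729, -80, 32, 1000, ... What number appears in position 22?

Read the sequence 3 terms at a time; column i is its own pattern.
Track A: -5, -10, -20, -40, -80 (a geometric progression (common ratio 2)).
Track B: 2, 4, 8, 16, 32 (powers of 2).
Track C: 216, 343, 512, 729, 1000 (consecutive cubes n³ from n = 6).
Position 22 → track A, term 8 = -640.

-640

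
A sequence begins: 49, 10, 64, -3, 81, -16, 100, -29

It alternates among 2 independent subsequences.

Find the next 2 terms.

Positions 1, 3, 5, … form one subsequence and positions 2, 4, 6, … form another.
Track A: 49, 64, 81, 100. Perfect squares starting at 7².
Track B: 10, -3, -16, -29. Subtracting 13 each time.
Term 9 comes from track A (its 5th entry): 121.
Position 10 → track B, term 5 = -42.

121, -42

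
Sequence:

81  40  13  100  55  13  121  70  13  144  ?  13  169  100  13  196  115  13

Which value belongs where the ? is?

Split by position mod 3 into 3 tracks.
Track A = 81, 100, 121, 144, 169, 196: consecutive squares n² from n = 9.
Track B = 40, 55, 70, ?, 100, 115: arithmetic, step +15.
Track C = 13, 13, 13, 13, 13, 13: constant 13.
So the missing entry in track B is 85.

85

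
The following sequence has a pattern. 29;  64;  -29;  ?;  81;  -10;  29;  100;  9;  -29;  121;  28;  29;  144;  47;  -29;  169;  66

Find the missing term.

-29

Split by position mod 3: positions 1, 4, 7, … form one track, and each other residue class forms its own.
Stream A: 29, ?, 29, -29, 29, -29. The oscillation 29·(−1)^(n+1).
Stream B: 64, 81, 100, 121, 144, 169. Consecutive squares n² from n = 8.
Stream C: -29, -10, 9, 28, 47, 66. Arithmetic with common difference +19.
Stream A's pattern makes the blank -29.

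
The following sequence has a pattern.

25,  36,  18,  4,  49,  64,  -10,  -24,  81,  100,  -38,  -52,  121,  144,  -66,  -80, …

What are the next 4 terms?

The slot pattern repeats as AABB (period 4), so there are 2 interleaved tracks.
Stream A: 25, 36, 49, 64, 81, 100, 121, 144 (perfect squares starting at 5²).
Stream B: 18, 4, -10, -24, -38, -52, -66, -80 (linear: a_n = 32 − 14·n).
Position 17 falls in stream A as its term 9, giving 169.
Position 18 falls in stream A as its term 10, giving 196.
The 19th slot belongs to stream B; its 9th term is -94.
Term 20 comes from stream B (its 10th entry): -108.

169, 196, -94, -108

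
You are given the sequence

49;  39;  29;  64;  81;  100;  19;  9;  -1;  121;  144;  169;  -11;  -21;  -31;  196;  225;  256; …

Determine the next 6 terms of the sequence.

The slot pattern repeats as AAABBB (period 6), so there are 2 interleaved tracks.
Subsequence A: 49, 39, 29, 19, 9, -1, -11, -21, -31. Arithmetic, step −10.
Subsequence B: 64, 81, 100, 121, 144, 169, 196, 225, 256. The squares 8², 9², 10², ….
Position 19 falls in subsequence A as its term 10, giving -41.
The 20th slot belongs to subsequence A; its 11th term is -51.
Position 21 falls in subsequence A as its term 12, giving -61.
Position 22 falls in subsequence B as its term 10, giving 289.
The 23rd slot belongs to subsequence B; its 11th term is 324.
Position 24 falls in subsequence B as its term 12, giving 361.

-41, -51, -61, 289, 324, 361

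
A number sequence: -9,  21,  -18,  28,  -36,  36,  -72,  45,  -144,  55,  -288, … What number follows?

66

Split by position mod 2 into 2 tracks.
Track A is -9, -18, -36, -72, -144, -288, which is geometric, ×2 each step.
Track B is 21, 28, 36, 45, 55, which is triangular numbers starting at T_6.
Term 12 comes from track B (its 6th entry): 66.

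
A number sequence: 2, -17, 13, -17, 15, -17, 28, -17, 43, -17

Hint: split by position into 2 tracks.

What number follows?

Split by position mod 2 into 2 tracks.
Stream A: 2, 13, 15, 28, 43 (each term equals the sum of the previous two).
Stream B: -17, -17, -17, -17, -17 (always -17).
Position 11 falls in stream A as its term 6, giving 71.

71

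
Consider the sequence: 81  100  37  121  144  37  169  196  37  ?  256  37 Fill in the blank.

225

The slot pattern repeats as AAB (period 3), so there are 2 interleaved tracks.
Track A: 81, 100, 121, 144, 169, 196, ?, 256 (the squares 9², 10², 11², …).
Track B: 37, 37, 37, 37 (the constant sequence 37).
Filling track A at index 7 by its rule yields 225.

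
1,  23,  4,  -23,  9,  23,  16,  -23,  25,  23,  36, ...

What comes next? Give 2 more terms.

-23, 49

The terms cycle through 2 interleaved subsequences.
Track A: 1, 4, 9, 16, 25, 36. Perfect squares starting at 1².
Track B: 23, -23, 23, -23, 23. Oscillating between 23 and -23.
Term 12 comes from track B (its 6th entry): -23.
Position 13 falls in track A as its term 7, giving 49.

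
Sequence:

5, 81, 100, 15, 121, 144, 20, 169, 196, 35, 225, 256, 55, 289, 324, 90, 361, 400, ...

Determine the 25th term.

The slot pattern repeats as ABB (period 3), so there are 2 interleaved tracks.
Stream A: 5, 15, 20, 35, 55, 90 — each term equals the sum of the previous two.
Stream B: 81, 100, 121, 144, 169, 196, 225, 256, 289, 324, 361, 400 — consecutive squares n² from n = 9.
Position 25 → stream A, term 9 = 380.

380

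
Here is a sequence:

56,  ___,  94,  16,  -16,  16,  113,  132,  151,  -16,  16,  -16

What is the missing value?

The slot pattern repeats as AAABBB (period 6), so there are 2 interleaved tracks.
Subsequence A: 56, ?, 94, 113, 132, 151. Linear: a_n = 37 + 19·n.
Subsequence B: 16, -16, 16, -16, 16, -16. The oscillation 16·(−1)^(n+1).
Subsequence A's pattern makes the blank 75.

75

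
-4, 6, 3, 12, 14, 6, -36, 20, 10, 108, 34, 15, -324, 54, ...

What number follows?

21

Split by position mod 3: positions 1, 4, 7, … form one track, and each other residue class forms its own.
Track A: -4, 12, -36, 108, -324 (geometric, ×-3 each step).
Track B: 6, 14, 20, 34, 54 (a Fibonacci-like recurrence a_n = a_{n-1} + a_{n-2}).
Track C: 3, 6, 10, 15 (the triangular numbers T_2, T_3, …).
The 15th slot belongs to track C; its 5th term is 21.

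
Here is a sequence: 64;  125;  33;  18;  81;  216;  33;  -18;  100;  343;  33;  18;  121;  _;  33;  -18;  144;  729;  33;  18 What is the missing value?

512

The terms cycle through 4 interleaved subsequences.
Track A = 64, 81, 100, 121, 144: perfect squares starting at 8².
Track B = 125, 216, 343, ?, 729: the cubes 5³, 6³, 7³, ….
Track C = 33, 33, 33, 33, 33: constant 33.
Track D = 18, -18, 18, -18, 18: alternating ±18.
So the missing entry in track B is 512.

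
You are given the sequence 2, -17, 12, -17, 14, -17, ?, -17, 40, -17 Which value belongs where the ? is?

The terms cycle through 2 interleaved subsequences.
Track A = 2, 12, 14, ?, 40: each term equals the sum of the previous two.
Track B = -17, -17, -17, -17, -17: always -17.
Track A's pattern makes the blank 26.

26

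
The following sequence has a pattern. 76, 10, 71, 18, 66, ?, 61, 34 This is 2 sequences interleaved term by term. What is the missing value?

26

The terms cycle through 2 interleaved subsequences.
Subsequence A is 76, 71, 66, 61, which is arithmetic, step −5.
Subsequence B is 10, 18, ?, 34, which is linear: a_n = 2 + 8·n.
Subsequence B's pattern makes the blank 26.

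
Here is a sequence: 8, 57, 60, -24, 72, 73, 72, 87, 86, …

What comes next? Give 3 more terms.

Read the sequence 3 terms at a time; column i is its own pattern.
Stream A is 8, -24, 72, which is geometric, ×-3 each step.
Stream B is 57, 72, 87, which is adding 15 each time.
Stream C is 60, 73, 86, which is arithmetic with common difference +13.
Position 10 → stream A, term 4 = -216.
The 11th slot belongs to stream B; its 4th term is 102.
Position 12 → stream C, term 4 = 99.

-216, 102, 99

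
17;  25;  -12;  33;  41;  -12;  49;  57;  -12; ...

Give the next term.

65

The slot pattern repeats as AAB (period 3), so there are 2 interleaved tracks.
Stream A: 17, 25, 33, 41, 49, 57 (linear: a_n = 9 + 8·n).
Stream B: -12, -12, -12 (constant -12).
Position 10 → stream A, term 7 = 65.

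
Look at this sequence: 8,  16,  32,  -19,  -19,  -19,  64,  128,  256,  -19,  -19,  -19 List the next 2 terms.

512, 1024

The slot pattern repeats as AAABBB (period 6), so there are 2 interleaved tracks.
Subsequence A: 8, 16, 32, 64, 128, 256. Powers of 2.
Subsequence B: -19, -19, -19, -19, -19, -19. Always -19.
The 13th slot belongs to subsequence A; its 7th term is 512.
Position 14 falls in subsequence A as its term 8, giving 1024.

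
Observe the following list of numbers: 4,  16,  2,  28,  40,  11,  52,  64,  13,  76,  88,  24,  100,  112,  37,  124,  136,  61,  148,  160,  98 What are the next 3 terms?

Positions follow the repeating pattern AAB; grouping by letter gives 2 tracks.
Stream A = 4, 16, 28, 40, 52, 64, 76, 88, 100, 112, 124, 136, 148, 160: linear: a_n = -8 + 12·n.
Stream B = 2, 11, 13, 24, 37, 61, 98: Fibonacci-style (each term is the sum of the two before it).
The 22nd slot belongs to stream A; its 15th term is 172.
Term 23 comes from stream A (its 16th entry): 184.
The 24th slot belongs to stream B; its 8th term is 159.

172, 184, 159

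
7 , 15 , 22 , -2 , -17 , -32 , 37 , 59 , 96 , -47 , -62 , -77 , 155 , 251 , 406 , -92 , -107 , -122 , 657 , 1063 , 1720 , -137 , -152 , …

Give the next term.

-167

The slot pattern repeats as AAABBB (period 6), so there are 2 interleaved tracks.
Subsequence A: 7, 15, 22, 37, 59, 96, 155, 251, 406, 657, 1063, 1720 (Fibonacci-style (each term is the sum of the two before it)).
Subsequence B: -2, -17, -32, -47, -62, -77, -92, -107, -122, -137, -152 (subtracting 15 each time).
Position 24 falls in subsequence B as its term 12, giving -167.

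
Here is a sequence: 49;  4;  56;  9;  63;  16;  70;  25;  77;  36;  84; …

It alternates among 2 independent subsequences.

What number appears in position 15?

98

Odd-indexed and even-indexed terms follow separate rules.
Track A = 49, 56, 63, 70, 77, 84: adding 7 each time.
Track B = 4, 9, 16, 25, 36: perfect squares starting at 2².
Position 15 falls in track A as its term 8, giving 98.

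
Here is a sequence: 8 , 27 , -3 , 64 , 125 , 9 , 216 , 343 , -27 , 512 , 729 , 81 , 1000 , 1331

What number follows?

-243

Reading positions in blocks of 3 reveals the pattern AAB — 2 tracks woven together.
Stream A: 8, 27, 64, 125, 216, 343, 512, 729, 1000, 1331 — perfect cubes starting at 2³.
Stream B: -3, 9, -27, 81 — geometric, ×-3 each step.
Position 15 falls in stream B as its term 5, giving -243.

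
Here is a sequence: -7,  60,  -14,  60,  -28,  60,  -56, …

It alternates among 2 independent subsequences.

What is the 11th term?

-224

The terms cycle through 2 interleaved subsequences.
Track A = -7, -14, -28, -56: multiplying by 2 each time.
Track B = 60, 60, 60: always 60.
Position 11 falls in track A as its term 6, giving -224.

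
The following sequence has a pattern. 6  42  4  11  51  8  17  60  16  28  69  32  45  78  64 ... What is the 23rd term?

Split by position mod 3: positions 1, 4, 7, … form one track, and each other residue class forms its own.
Stream A is 6, 11, 17, 28, 45, which is a Fibonacci-like recurrence a_n = a_{n-1} + a_{n-2}.
Stream B is 42, 51, 60, 69, 78, which is arithmetic, step +9.
Stream C is 4, 8, 16, 32, 64, which is geometric with ratio 2.
The 23rd slot belongs to stream B; its 8th term is 105.

105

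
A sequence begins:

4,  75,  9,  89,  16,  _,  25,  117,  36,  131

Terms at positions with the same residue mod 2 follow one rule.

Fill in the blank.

103

The terms cycle through 2 interleaved subsequences.
Track A: 4, 9, 16, 25, 36. The squares 2², 3², 4², ….
Track B: 75, 89, ?, 117, 131. Arithmetic with common difference +14.
The gap is track B's term 3; the rule gives 103.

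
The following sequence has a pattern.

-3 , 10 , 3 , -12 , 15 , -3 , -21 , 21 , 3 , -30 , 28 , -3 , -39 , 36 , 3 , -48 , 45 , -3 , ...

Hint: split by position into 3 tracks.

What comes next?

Read the sequence 3 terms at a time; column i is its own pattern.
Stream A: -3, -12, -21, -30, -39, -48. Linear: a_n = 6 − 9·n.
Stream B: 10, 15, 21, 28, 36, 45. Triangular numbers n(n+1)/2 for n = 4, 5, ….
Stream C: 3, -3, 3, -3, 3, -3. Oscillating between 3 and -3.
Position 19 → stream A, term 7 = -57.

-57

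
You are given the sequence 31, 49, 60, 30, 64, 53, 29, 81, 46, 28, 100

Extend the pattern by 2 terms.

39, 27

Read the sequence 3 terms at a time; column i is its own pattern.
Track A: 31, 30, 29, 28. Subtracting 1 each time.
Track B: 49, 64, 81, 100. Perfect squares starting at 7².
Track C: 60, 53, 46. Arithmetic, step −7.
The 12th slot belongs to track C; its 4th term is 39.
Term 13 comes from track A (its 5th entry): 27.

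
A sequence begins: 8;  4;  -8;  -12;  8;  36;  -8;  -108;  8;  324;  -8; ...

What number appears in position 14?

2916

Odd-indexed and even-indexed terms follow separate rules.
Track A: 8, -8, 8, -8, 8, -8 — alternating ±8.
Track B: 4, -12, 36, -108, 324 — a geometric progression (common ratio -3).
Position 14 → track B, term 7 = 2916.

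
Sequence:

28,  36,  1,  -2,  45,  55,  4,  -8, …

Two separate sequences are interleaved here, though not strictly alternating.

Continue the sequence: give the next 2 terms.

The slot pattern repeats as AABB (period 4), so there are 2 interleaved tracks.
Stream A: 28, 36, 45, 55 — triangular numbers n(n+1)/2 for n = 7, 8, ….
Stream B: 1, -2, 4, -8 — multiplying by -2 each time.
Term 9 comes from stream A (its 5th entry): 66.
Position 10 → stream A, term 6 = 78.

66, 78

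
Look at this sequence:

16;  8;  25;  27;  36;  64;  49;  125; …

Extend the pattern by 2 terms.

64, 216

The terms cycle through 2 interleaved subsequences.
Subsequence A is 16, 25, 36, 49, which is the squares 4², 5², 6², ….
Subsequence B is 8, 27, 64, 125, which is the cubes 2³, 3³, 4³, ….
Position 9 falls in subsequence A as its term 5, giving 64.
Term 10 comes from subsequence B (its 5th entry): 216.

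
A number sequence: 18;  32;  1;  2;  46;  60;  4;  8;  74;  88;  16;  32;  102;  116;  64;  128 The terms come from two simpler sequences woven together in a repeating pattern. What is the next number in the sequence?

Positions follow the repeating pattern AABB; grouping by letter gives 2 tracks.
Stream A: 18, 32, 46, 60, 74, 88, 102, 116 — arithmetic, step +14.
Stream B: 1, 2, 4, 8, 16, 32, 64, 128 — powers of 2.
Position 17 → stream A, term 9 = 130.

130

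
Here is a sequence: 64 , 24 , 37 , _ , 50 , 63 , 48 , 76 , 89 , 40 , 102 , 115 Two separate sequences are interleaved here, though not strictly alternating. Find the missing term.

56

Reading positions in blocks of 3 reveals the pattern ABB — 2 tracks woven together.
Subsequence A: 64, ?, 48, 40. Subtracting 8 each time.
Subsequence B: 24, 37, 50, 63, 76, 89, 102, 115. Linear: a_n = 11 + 13·n.
Filling subsequence A at index 2 by its rule yields 56.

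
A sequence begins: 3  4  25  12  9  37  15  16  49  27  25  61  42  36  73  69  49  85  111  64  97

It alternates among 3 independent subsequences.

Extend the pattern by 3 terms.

180, 81, 109

The terms cycle through 3 interleaved subsequences.
Subsequence A: 3, 12, 15, 27, 42, 69, 111 — Fibonacci-style (each term is the sum of the two before it).
Subsequence B: 4, 9, 16, 25, 36, 49, 64 — perfect squares starting at 2².
Subsequence C: 25, 37, 49, 61, 73, 85, 97 — linear: a_n = 13 + 12·n.
Position 22 falls in subsequence A as its term 8, giving 180.
Position 23 → subsequence B, term 8 = 81.
The 24th slot belongs to subsequence C; its 8th term is 109.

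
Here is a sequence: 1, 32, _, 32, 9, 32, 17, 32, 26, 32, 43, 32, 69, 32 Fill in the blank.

Positions 1, 3, 5, … form one subsequence and positions 2, 4, 6, … form another.
Subsequence A: 1, ?, 9, 17, 26, 43, 69 (Fibonacci-style (each term is the sum of the two before it)).
Subsequence B: 32, 32, 32, 32, 32, 32, 32 (always 32).
So the missing entry in subsequence A is 8.

8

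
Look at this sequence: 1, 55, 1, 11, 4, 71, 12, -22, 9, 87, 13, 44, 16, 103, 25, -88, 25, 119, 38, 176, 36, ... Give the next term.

135

Taking every 4th term gives 4 separate tracks.
Subsequence A: 1, 4, 9, 16, 25, 36 (consecutive squares n² from n = 1).
Subsequence B: 55, 71, 87, 103, 119 (arithmetic, step +16).
Subsequence C: 1, 12, 13, 25, 38 (Fibonacci-style (each term is the sum of the two before it)).
Subsequence D: 11, -22, 44, -88, 176 (geometric, ×-2 each step).
The 22nd slot belongs to subsequence B; its 6th term is 135.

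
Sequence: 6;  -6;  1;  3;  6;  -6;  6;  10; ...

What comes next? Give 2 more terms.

6, -6

Positions follow the repeating pattern AABB; grouping by letter gives 2 tracks.
Track A: 6, -6, 6, -6. Alternating ±6.
Track B: 1, 3, 6, 10. Triangular numbers starting at T_1.
Position 9 falls in track A as its term 5, giving 6.
Term 10 comes from track A (its 6th entry): -6.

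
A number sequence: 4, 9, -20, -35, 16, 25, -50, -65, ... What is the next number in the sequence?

36

The slot pattern repeats as AABB (period 4), so there are 2 interleaved tracks.
Track A = 4, 9, 16, 25: consecutive squares n² from n = 2.
Track B = -20, -35, -50, -65: arithmetic, step −15.
Position 9 falls in track A as its term 5, giving 36.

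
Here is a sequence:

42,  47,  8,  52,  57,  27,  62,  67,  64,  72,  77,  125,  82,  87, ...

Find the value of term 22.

112

The slot pattern repeats as AAB (period 3), so there are 2 interleaved tracks.
Subsequence A: 42, 47, 52, 57, 62, 67, 72, 77, 82, 87 (arithmetic with common difference +5).
Subsequence B: 8, 27, 64, 125 (the cubes 2³, 3³, 4³, …).
Position 22 → subsequence A, term 15 = 112.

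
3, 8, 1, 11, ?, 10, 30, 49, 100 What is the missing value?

Reading positions in blocks of 3 reveals the pattern AAB — 2 tracks woven together.
Subsequence A: 3, 8, 11, ?, 30, 49 (each term equals the sum of the previous two).
Subsequence B: 1, 10, 100 (powers 10^0, 10^1, 10^2, …).
Subsequence A's pattern makes the blank 19.

19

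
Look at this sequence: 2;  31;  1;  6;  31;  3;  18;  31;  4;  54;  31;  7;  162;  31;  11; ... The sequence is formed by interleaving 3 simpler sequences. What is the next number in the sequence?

Split by position mod 3 into 3 tracks.
Subsequence A: 2, 6, 18, 54, 162 (geometric, ×3 each step).
Subsequence B: 31, 31, 31, 31, 31 (constant 31).
Subsequence C: 1, 3, 4, 7, 11 (Fibonacci-style (each term is the sum of the two before it)).
The 16th slot belongs to subsequence A; its 6th term is 486.

486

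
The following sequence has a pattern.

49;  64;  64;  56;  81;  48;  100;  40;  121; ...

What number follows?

The terms cycle through 2 interleaved subsequences.
Track A: 49, 64, 81, 100, 121. Consecutive squares n² from n = 7.
Track B: 64, 56, 48, 40. Arithmetic, step −8.
Position 10 → track B, term 5 = 32.

32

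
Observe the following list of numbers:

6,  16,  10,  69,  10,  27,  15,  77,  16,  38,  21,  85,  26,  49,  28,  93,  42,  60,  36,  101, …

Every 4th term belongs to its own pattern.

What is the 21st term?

Read the sequence 4 terms at a time; column i is its own pattern.
Stream A is 6, 10, 16, 26, 42, which is each term equals the sum of the previous two.
Stream B is 16, 27, 38, 49, 60, which is adding 11 each time.
Stream C is 10, 15, 21, 28, 36, which is triangular numbers starting at T_4.
Stream D is 69, 77, 85, 93, 101, which is adding 8 each time.
Position 21 → stream A, term 6 = 68.

68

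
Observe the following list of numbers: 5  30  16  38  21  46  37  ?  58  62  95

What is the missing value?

54

Odd-indexed and even-indexed terms follow separate rules.
Stream A: 5, 16, 21, 37, 58, 95. Fibonacci-style (each term is the sum of the two before it).
Stream B: 30, 38, 46, ?, 62. Arithmetic with common difference +8.
So the missing entry in stream B is 54.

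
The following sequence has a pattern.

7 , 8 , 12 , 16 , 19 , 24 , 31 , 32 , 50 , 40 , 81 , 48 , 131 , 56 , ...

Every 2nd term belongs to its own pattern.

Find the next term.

212

Split by position mod 2 into 2 tracks.
Subsequence A: 7, 12, 19, 31, 50, 81, 131. Fibonacci-style (each term is the sum of the two before it).
Subsequence B: 8, 16, 24, 32, 40, 48, 56. Arithmetic, step +8.
The 15th slot belongs to subsequence A; its 8th term is 212.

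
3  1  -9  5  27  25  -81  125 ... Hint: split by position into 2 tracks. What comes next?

243

The terms cycle through 2 interleaved subsequences.
Track A is 3, -9, 27, -81, which is geometric, ×-3 each step.
Track B is 1, 5, 25, 125, which is powers 5^0, 5^1, 5^2, ….
Term 9 comes from track A (its 5th entry): 243.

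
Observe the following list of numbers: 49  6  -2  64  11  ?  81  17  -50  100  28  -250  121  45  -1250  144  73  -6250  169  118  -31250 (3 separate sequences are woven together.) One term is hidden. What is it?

-10

The terms cycle through 3 interleaved subsequences.
Track A: 49, 64, 81, 100, 121, 144, 169. The squares 7², 8², 9², ….
Track B: 6, 11, 17, 28, 45, 73, 118. Each term equals the sum of the previous two.
Track C: -2, ?, -50, -250, -1250, -6250, -31250. A geometric progression (common ratio 5).
The gap is track C's term 2; the rule gives -10.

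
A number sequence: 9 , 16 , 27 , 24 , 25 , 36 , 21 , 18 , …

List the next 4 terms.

49, 64, 15, 12

Positions follow the repeating pattern AABB; grouping by letter gives 2 tracks.
Subsequence A: 9, 16, 25, 36. Perfect squares starting at 3².
Subsequence B: 27, 24, 21, 18. Arithmetic, step −3.
Position 9 falls in subsequence A as its term 5, giving 49.
Position 10 → subsequence A, term 6 = 64.
Position 11 falls in subsequence B as its term 5, giving 15.
Position 12 falls in subsequence B as its term 6, giving 12.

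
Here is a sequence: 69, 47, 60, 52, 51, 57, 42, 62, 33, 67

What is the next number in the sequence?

24

The terms cycle through 2 interleaved subsequences.
Subsequence A: 69, 60, 51, 42, 33. Linear: a_n = 78 − 9·n.
Subsequence B: 47, 52, 57, 62, 67. Arithmetic with common difference +5.
Term 11 comes from subsequence A (its 6th entry): 24.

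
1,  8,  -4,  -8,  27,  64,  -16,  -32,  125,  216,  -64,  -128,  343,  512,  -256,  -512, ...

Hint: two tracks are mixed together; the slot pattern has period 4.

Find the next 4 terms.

Positions follow the repeating pattern AABB; grouping by letter gives 2 tracks.
Track A = 1, 8, 27, 64, 125, 216, 343, 512: the cubes 1³, 2³, 3³, ….
Track B = -4, -8, -16, -32, -64, -128, -256, -512: multiplying by 2 each time.
Position 17 → track A, term 9 = 729.
Position 18 → track A, term 10 = 1000.
The 19th slot belongs to track B; its 9th term is -1024.
Term 20 comes from track B (its 10th entry): -2048.

729, 1000, -1024, -2048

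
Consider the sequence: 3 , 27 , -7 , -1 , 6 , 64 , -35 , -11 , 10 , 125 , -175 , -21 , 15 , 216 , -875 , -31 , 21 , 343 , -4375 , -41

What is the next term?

28

Read the sequence 4 terms at a time; column i is its own pattern.
Subsequence A is 3, 6, 10, 15, 21, which is triangular numbers starting at T_2.
Subsequence B is 27, 64, 125, 216, 343, which is consecutive cubes n³ from n = 3.
Subsequence C is -7, -35, -175, -875, -4375, which is multiplying by 5 each time.
Subsequence D is -1, -11, -21, -31, -41, which is arithmetic with common difference −10.
Position 21 falls in subsequence A as its term 6, giving 28.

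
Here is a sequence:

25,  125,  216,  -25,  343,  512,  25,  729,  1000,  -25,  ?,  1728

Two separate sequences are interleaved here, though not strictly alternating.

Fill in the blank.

1331

Positions follow the repeating pattern ABB; grouping by letter gives 2 tracks.
Track A is 25, -25, 25, -25, which is oscillating between 25 and -25.
Track B is 125, 216, 343, 512, 729, 1000, ?, 1728, which is perfect cubes starting at 5³.
Filling track B at index 7 by its rule yields 1331.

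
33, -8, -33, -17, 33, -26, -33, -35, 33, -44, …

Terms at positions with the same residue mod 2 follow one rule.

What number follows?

Taking every 2nd term gives 2 separate tracks.
Track A = 33, -33, 33, -33, 33: oscillating between 33 and -33.
Track B = -8, -17, -26, -35, -44: linear: a_n = 1 − 9·n.
The 11th slot belongs to track A; its 6th term is -33.

-33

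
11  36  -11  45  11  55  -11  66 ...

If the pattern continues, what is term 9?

11

The terms cycle through 2 interleaved subsequences.
Track A: 11, -11, 11, -11. The oscillation 11·(−1)^(n+1).
Track B: 36, 45, 55, 66. Triangular numbers n(n+1)/2 for n = 8, 9, ….
The 9th slot belongs to track A; its 5th term is 11.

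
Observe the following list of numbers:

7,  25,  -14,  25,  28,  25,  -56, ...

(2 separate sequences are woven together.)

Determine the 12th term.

25

Taking every 2nd term gives 2 separate tracks.
Subsequence A: 7, -14, 28, -56 (geometric, ×-2 each step).
Subsequence B: 25, 25, 25 (the constant sequence 25).
Term 12 comes from subsequence B (its 6th entry): 25.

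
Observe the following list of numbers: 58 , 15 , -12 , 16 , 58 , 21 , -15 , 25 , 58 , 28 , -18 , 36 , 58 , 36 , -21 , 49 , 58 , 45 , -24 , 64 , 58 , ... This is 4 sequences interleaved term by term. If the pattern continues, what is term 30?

The terms cycle through 4 interleaved subsequences.
Track A: 58, 58, 58, 58, 58, 58 — always 58.
Track B: 15, 21, 28, 36, 45 — the triangular numbers T_5, T_6, ….
Track C: -12, -15, -18, -21, -24 — subtracting 3 each time.
Track D: 16, 25, 36, 49, 64 — consecutive squares n² from n = 4.
Position 30 falls in track B as its term 8, giving 78.

78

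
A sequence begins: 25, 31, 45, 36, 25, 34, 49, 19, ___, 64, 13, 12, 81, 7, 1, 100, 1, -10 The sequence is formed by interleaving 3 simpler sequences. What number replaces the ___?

23

Taking every 3rd term gives 3 separate tracks.
Track A = 25, 36, 49, 64, 81, 100: consecutive squares n² from n = 5.
Track B = 31, 25, 19, 13, 7, 1: arithmetic with common difference −6.
Track C = 45, 34, ?, 12, 1, -10: linear: a_n = 56 − 11·n.
Track C's pattern makes the blank 23.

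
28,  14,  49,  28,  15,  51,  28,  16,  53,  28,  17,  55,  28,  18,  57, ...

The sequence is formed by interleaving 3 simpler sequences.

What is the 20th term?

20

Read the sequence 3 terms at a time; column i is its own pattern.
Subsequence A is 28, 28, 28, 28, 28, which is always 28.
Subsequence B is 14, 15, 16, 17, 18, which is adding 1 each time.
Subsequence C is 49, 51, 53, 55, 57, which is linear: a_n = 47 + 2·n.
Position 20 falls in subsequence B as its term 7, giving 20.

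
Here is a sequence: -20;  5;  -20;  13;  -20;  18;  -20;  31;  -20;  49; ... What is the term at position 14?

Taking every 2nd term gives 2 separate tracks.
Track A = -20, -20, -20, -20, -20: the constant sequence -20.
Track B = 5, 13, 18, 31, 49: a Fibonacci-like recurrence a_n = a_{n-1} + a_{n-2}.
Term 14 comes from track B (its 7th entry): 129.

129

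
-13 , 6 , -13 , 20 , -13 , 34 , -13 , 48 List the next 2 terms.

-13, 62

Taking every 2nd term gives 2 separate tracks.
Subsequence A: -13, -13, -13, -13 — the constant sequence -13.
Subsequence B: 6, 20, 34, 48 — linear: a_n = -8 + 14·n.
Term 9 comes from subsequence A (its 5th entry): -13.
The 10th slot belongs to subsequence B; its 5th term is 62.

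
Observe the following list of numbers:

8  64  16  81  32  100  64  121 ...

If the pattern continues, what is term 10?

The terms cycle through 2 interleaved subsequences.
Subsequence A is 8, 16, 32, 64, which is powers 2^3, 2^4, 2^5, ….
Subsequence B is 64, 81, 100, 121, which is consecutive squares n² from n = 8.
The 10th slot belongs to subsequence B; its 5th term is 144.

144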